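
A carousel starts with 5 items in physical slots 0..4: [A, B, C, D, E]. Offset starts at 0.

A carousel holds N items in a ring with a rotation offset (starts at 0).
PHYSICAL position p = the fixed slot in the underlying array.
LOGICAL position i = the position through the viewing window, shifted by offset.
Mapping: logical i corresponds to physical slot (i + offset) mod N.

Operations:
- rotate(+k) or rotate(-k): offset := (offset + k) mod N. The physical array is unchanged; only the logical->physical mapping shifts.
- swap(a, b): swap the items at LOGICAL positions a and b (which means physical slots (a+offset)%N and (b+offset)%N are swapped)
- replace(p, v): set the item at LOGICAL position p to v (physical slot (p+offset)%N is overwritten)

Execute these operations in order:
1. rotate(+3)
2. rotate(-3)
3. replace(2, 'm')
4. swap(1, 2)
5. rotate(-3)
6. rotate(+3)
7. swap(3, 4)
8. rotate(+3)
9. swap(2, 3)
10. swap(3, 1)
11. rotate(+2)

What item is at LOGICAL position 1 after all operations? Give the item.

After op 1 (rotate(+3)): offset=3, physical=[A,B,C,D,E], logical=[D,E,A,B,C]
After op 2 (rotate(-3)): offset=0, physical=[A,B,C,D,E], logical=[A,B,C,D,E]
After op 3 (replace(2, 'm')): offset=0, physical=[A,B,m,D,E], logical=[A,B,m,D,E]
After op 4 (swap(1, 2)): offset=0, physical=[A,m,B,D,E], logical=[A,m,B,D,E]
After op 5 (rotate(-3)): offset=2, physical=[A,m,B,D,E], logical=[B,D,E,A,m]
After op 6 (rotate(+3)): offset=0, physical=[A,m,B,D,E], logical=[A,m,B,D,E]
After op 7 (swap(3, 4)): offset=0, physical=[A,m,B,E,D], logical=[A,m,B,E,D]
After op 8 (rotate(+3)): offset=3, physical=[A,m,B,E,D], logical=[E,D,A,m,B]
After op 9 (swap(2, 3)): offset=3, physical=[m,A,B,E,D], logical=[E,D,m,A,B]
After op 10 (swap(3, 1)): offset=3, physical=[m,D,B,E,A], logical=[E,A,m,D,B]
After op 11 (rotate(+2)): offset=0, physical=[m,D,B,E,A], logical=[m,D,B,E,A]

Answer: D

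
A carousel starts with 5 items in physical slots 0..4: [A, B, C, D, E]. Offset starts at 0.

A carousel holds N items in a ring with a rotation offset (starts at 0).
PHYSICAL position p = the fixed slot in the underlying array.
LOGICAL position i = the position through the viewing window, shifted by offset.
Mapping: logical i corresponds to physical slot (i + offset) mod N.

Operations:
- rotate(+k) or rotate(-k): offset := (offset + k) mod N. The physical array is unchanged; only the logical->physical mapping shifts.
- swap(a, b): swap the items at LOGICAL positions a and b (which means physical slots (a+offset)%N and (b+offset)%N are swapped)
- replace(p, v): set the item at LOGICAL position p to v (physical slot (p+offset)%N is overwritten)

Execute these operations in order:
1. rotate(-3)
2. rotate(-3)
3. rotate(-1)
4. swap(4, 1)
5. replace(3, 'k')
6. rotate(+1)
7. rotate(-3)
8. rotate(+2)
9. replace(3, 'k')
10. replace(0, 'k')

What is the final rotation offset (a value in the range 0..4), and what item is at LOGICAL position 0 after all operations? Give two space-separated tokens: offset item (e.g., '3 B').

Answer: 3 k

Derivation:
After op 1 (rotate(-3)): offset=2, physical=[A,B,C,D,E], logical=[C,D,E,A,B]
After op 2 (rotate(-3)): offset=4, physical=[A,B,C,D,E], logical=[E,A,B,C,D]
After op 3 (rotate(-1)): offset=3, physical=[A,B,C,D,E], logical=[D,E,A,B,C]
After op 4 (swap(4, 1)): offset=3, physical=[A,B,E,D,C], logical=[D,C,A,B,E]
After op 5 (replace(3, 'k')): offset=3, physical=[A,k,E,D,C], logical=[D,C,A,k,E]
After op 6 (rotate(+1)): offset=4, physical=[A,k,E,D,C], logical=[C,A,k,E,D]
After op 7 (rotate(-3)): offset=1, physical=[A,k,E,D,C], logical=[k,E,D,C,A]
After op 8 (rotate(+2)): offset=3, physical=[A,k,E,D,C], logical=[D,C,A,k,E]
After op 9 (replace(3, 'k')): offset=3, physical=[A,k,E,D,C], logical=[D,C,A,k,E]
After op 10 (replace(0, 'k')): offset=3, physical=[A,k,E,k,C], logical=[k,C,A,k,E]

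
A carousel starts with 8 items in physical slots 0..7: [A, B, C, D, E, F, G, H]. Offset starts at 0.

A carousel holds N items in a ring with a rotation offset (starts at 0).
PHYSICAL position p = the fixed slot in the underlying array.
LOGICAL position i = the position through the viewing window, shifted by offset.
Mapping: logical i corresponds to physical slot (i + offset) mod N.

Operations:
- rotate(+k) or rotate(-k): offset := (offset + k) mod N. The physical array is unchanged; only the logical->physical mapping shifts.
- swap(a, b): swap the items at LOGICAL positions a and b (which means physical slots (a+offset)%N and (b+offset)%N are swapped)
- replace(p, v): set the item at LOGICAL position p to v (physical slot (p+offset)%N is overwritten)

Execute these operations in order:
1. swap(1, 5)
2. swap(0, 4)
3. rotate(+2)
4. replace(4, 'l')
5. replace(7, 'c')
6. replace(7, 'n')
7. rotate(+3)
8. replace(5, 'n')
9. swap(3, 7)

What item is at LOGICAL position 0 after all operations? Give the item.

Answer: B

Derivation:
After op 1 (swap(1, 5)): offset=0, physical=[A,F,C,D,E,B,G,H], logical=[A,F,C,D,E,B,G,H]
After op 2 (swap(0, 4)): offset=0, physical=[E,F,C,D,A,B,G,H], logical=[E,F,C,D,A,B,G,H]
After op 3 (rotate(+2)): offset=2, physical=[E,F,C,D,A,B,G,H], logical=[C,D,A,B,G,H,E,F]
After op 4 (replace(4, 'l')): offset=2, physical=[E,F,C,D,A,B,l,H], logical=[C,D,A,B,l,H,E,F]
After op 5 (replace(7, 'c')): offset=2, physical=[E,c,C,D,A,B,l,H], logical=[C,D,A,B,l,H,E,c]
After op 6 (replace(7, 'n')): offset=2, physical=[E,n,C,D,A,B,l,H], logical=[C,D,A,B,l,H,E,n]
After op 7 (rotate(+3)): offset=5, physical=[E,n,C,D,A,B,l,H], logical=[B,l,H,E,n,C,D,A]
After op 8 (replace(5, 'n')): offset=5, physical=[E,n,n,D,A,B,l,H], logical=[B,l,H,E,n,n,D,A]
After op 9 (swap(3, 7)): offset=5, physical=[A,n,n,D,E,B,l,H], logical=[B,l,H,A,n,n,D,E]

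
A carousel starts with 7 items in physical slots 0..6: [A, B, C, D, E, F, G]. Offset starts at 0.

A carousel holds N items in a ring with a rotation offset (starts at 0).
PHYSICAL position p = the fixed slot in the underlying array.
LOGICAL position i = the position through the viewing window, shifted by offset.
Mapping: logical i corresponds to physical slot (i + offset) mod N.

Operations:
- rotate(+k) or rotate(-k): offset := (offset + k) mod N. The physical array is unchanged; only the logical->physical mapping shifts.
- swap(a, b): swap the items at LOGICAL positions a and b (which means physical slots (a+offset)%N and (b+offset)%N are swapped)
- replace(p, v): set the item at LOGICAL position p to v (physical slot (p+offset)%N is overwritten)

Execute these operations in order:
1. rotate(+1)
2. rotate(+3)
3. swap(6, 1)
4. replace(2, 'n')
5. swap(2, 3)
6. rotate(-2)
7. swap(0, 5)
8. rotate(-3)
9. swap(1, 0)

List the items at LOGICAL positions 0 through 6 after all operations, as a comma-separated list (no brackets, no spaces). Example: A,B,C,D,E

After op 1 (rotate(+1)): offset=1, physical=[A,B,C,D,E,F,G], logical=[B,C,D,E,F,G,A]
After op 2 (rotate(+3)): offset=4, physical=[A,B,C,D,E,F,G], logical=[E,F,G,A,B,C,D]
After op 3 (swap(6, 1)): offset=4, physical=[A,B,C,F,E,D,G], logical=[E,D,G,A,B,C,F]
After op 4 (replace(2, 'n')): offset=4, physical=[A,B,C,F,E,D,n], logical=[E,D,n,A,B,C,F]
After op 5 (swap(2, 3)): offset=4, physical=[n,B,C,F,E,D,A], logical=[E,D,A,n,B,C,F]
After op 6 (rotate(-2)): offset=2, physical=[n,B,C,F,E,D,A], logical=[C,F,E,D,A,n,B]
After op 7 (swap(0, 5)): offset=2, physical=[C,B,n,F,E,D,A], logical=[n,F,E,D,A,C,B]
After op 8 (rotate(-3)): offset=6, physical=[C,B,n,F,E,D,A], logical=[A,C,B,n,F,E,D]
After op 9 (swap(1, 0)): offset=6, physical=[A,B,n,F,E,D,C], logical=[C,A,B,n,F,E,D]

Answer: C,A,B,n,F,E,D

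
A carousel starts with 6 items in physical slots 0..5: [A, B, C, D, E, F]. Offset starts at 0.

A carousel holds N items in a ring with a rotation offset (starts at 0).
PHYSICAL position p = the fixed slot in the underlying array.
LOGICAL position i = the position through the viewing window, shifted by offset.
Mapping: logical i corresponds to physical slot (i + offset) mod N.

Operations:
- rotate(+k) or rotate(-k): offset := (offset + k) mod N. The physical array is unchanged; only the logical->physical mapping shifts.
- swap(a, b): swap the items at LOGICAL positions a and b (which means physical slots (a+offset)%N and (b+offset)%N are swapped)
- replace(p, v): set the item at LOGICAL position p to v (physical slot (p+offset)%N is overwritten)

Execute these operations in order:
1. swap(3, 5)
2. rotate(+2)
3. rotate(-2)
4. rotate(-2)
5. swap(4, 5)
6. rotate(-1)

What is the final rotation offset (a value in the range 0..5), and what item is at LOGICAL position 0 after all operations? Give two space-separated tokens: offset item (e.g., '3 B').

After op 1 (swap(3, 5)): offset=0, physical=[A,B,C,F,E,D], logical=[A,B,C,F,E,D]
After op 2 (rotate(+2)): offset=2, physical=[A,B,C,F,E,D], logical=[C,F,E,D,A,B]
After op 3 (rotate(-2)): offset=0, physical=[A,B,C,F,E,D], logical=[A,B,C,F,E,D]
After op 4 (rotate(-2)): offset=4, physical=[A,B,C,F,E,D], logical=[E,D,A,B,C,F]
After op 5 (swap(4, 5)): offset=4, physical=[A,B,F,C,E,D], logical=[E,D,A,B,F,C]
After op 6 (rotate(-1)): offset=3, physical=[A,B,F,C,E,D], logical=[C,E,D,A,B,F]

Answer: 3 C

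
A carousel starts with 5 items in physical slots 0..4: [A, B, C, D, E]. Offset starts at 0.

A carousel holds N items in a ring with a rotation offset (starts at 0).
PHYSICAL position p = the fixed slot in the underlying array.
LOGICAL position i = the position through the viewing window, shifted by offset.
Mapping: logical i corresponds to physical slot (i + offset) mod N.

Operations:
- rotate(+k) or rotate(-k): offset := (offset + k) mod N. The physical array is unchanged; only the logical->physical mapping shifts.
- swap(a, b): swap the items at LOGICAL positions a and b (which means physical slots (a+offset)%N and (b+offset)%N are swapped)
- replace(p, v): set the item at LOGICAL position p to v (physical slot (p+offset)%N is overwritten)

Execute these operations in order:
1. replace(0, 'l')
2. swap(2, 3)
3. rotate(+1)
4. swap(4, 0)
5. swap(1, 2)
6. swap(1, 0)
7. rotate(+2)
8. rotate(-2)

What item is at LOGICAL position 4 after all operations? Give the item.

Answer: B

Derivation:
After op 1 (replace(0, 'l')): offset=0, physical=[l,B,C,D,E], logical=[l,B,C,D,E]
After op 2 (swap(2, 3)): offset=0, physical=[l,B,D,C,E], logical=[l,B,D,C,E]
After op 3 (rotate(+1)): offset=1, physical=[l,B,D,C,E], logical=[B,D,C,E,l]
After op 4 (swap(4, 0)): offset=1, physical=[B,l,D,C,E], logical=[l,D,C,E,B]
After op 5 (swap(1, 2)): offset=1, physical=[B,l,C,D,E], logical=[l,C,D,E,B]
After op 6 (swap(1, 0)): offset=1, physical=[B,C,l,D,E], logical=[C,l,D,E,B]
After op 7 (rotate(+2)): offset=3, physical=[B,C,l,D,E], logical=[D,E,B,C,l]
After op 8 (rotate(-2)): offset=1, physical=[B,C,l,D,E], logical=[C,l,D,E,B]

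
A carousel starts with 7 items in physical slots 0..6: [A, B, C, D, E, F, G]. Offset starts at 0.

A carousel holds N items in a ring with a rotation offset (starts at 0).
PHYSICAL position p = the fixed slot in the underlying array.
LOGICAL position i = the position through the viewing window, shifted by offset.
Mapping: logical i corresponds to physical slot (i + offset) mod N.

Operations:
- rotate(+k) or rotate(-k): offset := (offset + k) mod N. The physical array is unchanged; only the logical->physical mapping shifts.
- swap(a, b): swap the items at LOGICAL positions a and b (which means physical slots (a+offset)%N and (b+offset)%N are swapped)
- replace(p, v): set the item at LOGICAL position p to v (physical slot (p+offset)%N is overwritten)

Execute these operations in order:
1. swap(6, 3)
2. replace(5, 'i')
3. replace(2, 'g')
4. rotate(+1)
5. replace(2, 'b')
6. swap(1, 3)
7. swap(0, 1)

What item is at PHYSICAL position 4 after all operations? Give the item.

After op 1 (swap(6, 3)): offset=0, physical=[A,B,C,G,E,F,D], logical=[A,B,C,G,E,F,D]
After op 2 (replace(5, 'i')): offset=0, physical=[A,B,C,G,E,i,D], logical=[A,B,C,G,E,i,D]
After op 3 (replace(2, 'g')): offset=0, physical=[A,B,g,G,E,i,D], logical=[A,B,g,G,E,i,D]
After op 4 (rotate(+1)): offset=1, physical=[A,B,g,G,E,i,D], logical=[B,g,G,E,i,D,A]
After op 5 (replace(2, 'b')): offset=1, physical=[A,B,g,b,E,i,D], logical=[B,g,b,E,i,D,A]
After op 6 (swap(1, 3)): offset=1, physical=[A,B,E,b,g,i,D], logical=[B,E,b,g,i,D,A]
After op 7 (swap(0, 1)): offset=1, physical=[A,E,B,b,g,i,D], logical=[E,B,b,g,i,D,A]

Answer: g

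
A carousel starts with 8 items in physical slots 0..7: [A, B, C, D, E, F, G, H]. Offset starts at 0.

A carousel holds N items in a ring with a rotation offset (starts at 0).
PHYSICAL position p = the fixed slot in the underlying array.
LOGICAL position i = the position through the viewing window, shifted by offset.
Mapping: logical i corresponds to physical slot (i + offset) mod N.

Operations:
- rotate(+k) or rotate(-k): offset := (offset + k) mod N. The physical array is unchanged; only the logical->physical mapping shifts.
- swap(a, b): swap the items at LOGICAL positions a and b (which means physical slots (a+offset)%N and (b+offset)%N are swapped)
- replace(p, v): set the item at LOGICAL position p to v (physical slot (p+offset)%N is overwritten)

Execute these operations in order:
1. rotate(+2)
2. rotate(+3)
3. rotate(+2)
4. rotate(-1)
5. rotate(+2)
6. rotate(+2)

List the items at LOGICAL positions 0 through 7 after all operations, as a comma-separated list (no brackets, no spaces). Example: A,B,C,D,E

After op 1 (rotate(+2)): offset=2, physical=[A,B,C,D,E,F,G,H], logical=[C,D,E,F,G,H,A,B]
After op 2 (rotate(+3)): offset=5, physical=[A,B,C,D,E,F,G,H], logical=[F,G,H,A,B,C,D,E]
After op 3 (rotate(+2)): offset=7, physical=[A,B,C,D,E,F,G,H], logical=[H,A,B,C,D,E,F,G]
After op 4 (rotate(-1)): offset=6, physical=[A,B,C,D,E,F,G,H], logical=[G,H,A,B,C,D,E,F]
After op 5 (rotate(+2)): offset=0, physical=[A,B,C,D,E,F,G,H], logical=[A,B,C,D,E,F,G,H]
After op 6 (rotate(+2)): offset=2, physical=[A,B,C,D,E,F,G,H], logical=[C,D,E,F,G,H,A,B]

Answer: C,D,E,F,G,H,A,B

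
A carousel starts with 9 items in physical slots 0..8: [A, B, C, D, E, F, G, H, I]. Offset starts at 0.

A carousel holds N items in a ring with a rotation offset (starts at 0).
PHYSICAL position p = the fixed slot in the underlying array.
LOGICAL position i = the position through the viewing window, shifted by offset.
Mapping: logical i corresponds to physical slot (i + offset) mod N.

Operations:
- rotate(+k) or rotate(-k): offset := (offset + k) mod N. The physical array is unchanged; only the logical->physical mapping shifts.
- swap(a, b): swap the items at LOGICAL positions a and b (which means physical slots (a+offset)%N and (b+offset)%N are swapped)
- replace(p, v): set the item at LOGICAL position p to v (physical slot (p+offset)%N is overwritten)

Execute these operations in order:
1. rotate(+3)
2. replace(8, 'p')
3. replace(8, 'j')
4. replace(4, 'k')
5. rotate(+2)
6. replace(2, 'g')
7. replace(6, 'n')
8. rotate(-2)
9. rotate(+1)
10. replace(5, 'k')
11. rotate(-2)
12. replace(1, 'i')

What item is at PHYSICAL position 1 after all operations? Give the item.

After op 1 (rotate(+3)): offset=3, physical=[A,B,C,D,E,F,G,H,I], logical=[D,E,F,G,H,I,A,B,C]
After op 2 (replace(8, 'p')): offset=3, physical=[A,B,p,D,E,F,G,H,I], logical=[D,E,F,G,H,I,A,B,p]
After op 3 (replace(8, 'j')): offset=3, physical=[A,B,j,D,E,F,G,H,I], logical=[D,E,F,G,H,I,A,B,j]
After op 4 (replace(4, 'k')): offset=3, physical=[A,B,j,D,E,F,G,k,I], logical=[D,E,F,G,k,I,A,B,j]
After op 5 (rotate(+2)): offset=5, physical=[A,B,j,D,E,F,G,k,I], logical=[F,G,k,I,A,B,j,D,E]
After op 6 (replace(2, 'g')): offset=5, physical=[A,B,j,D,E,F,G,g,I], logical=[F,G,g,I,A,B,j,D,E]
After op 7 (replace(6, 'n')): offset=5, physical=[A,B,n,D,E,F,G,g,I], logical=[F,G,g,I,A,B,n,D,E]
After op 8 (rotate(-2)): offset=3, physical=[A,B,n,D,E,F,G,g,I], logical=[D,E,F,G,g,I,A,B,n]
After op 9 (rotate(+1)): offset=4, physical=[A,B,n,D,E,F,G,g,I], logical=[E,F,G,g,I,A,B,n,D]
After op 10 (replace(5, 'k')): offset=4, physical=[k,B,n,D,E,F,G,g,I], logical=[E,F,G,g,I,k,B,n,D]
After op 11 (rotate(-2)): offset=2, physical=[k,B,n,D,E,F,G,g,I], logical=[n,D,E,F,G,g,I,k,B]
After op 12 (replace(1, 'i')): offset=2, physical=[k,B,n,i,E,F,G,g,I], logical=[n,i,E,F,G,g,I,k,B]

Answer: B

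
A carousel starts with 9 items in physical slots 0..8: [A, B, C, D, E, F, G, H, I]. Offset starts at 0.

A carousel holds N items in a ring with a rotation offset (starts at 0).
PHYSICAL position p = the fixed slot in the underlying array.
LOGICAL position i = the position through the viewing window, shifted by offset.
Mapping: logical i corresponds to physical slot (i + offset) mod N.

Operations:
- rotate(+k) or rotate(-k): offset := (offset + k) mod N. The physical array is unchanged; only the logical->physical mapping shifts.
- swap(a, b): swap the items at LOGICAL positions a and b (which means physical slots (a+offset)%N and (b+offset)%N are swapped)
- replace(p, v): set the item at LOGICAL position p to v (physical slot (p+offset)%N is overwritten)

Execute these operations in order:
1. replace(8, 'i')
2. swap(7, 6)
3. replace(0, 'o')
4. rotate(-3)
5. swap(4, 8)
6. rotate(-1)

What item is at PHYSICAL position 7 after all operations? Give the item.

After op 1 (replace(8, 'i')): offset=0, physical=[A,B,C,D,E,F,G,H,i], logical=[A,B,C,D,E,F,G,H,i]
After op 2 (swap(7, 6)): offset=0, physical=[A,B,C,D,E,F,H,G,i], logical=[A,B,C,D,E,F,H,G,i]
After op 3 (replace(0, 'o')): offset=0, physical=[o,B,C,D,E,F,H,G,i], logical=[o,B,C,D,E,F,H,G,i]
After op 4 (rotate(-3)): offset=6, physical=[o,B,C,D,E,F,H,G,i], logical=[H,G,i,o,B,C,D,E,F]
After op 5 (swap(4, 8)): offset=6, physical=[o,F,C,D,E,B,H,G,i], logical=[H,G,i,o,F,C,D,E,B]
After op 6 (rotate(-1)): offset=5, physical=[o,F,C,D,E,B,H,G,i], logical=[B,H,G,i,o,F,C,D,E]

Answer: G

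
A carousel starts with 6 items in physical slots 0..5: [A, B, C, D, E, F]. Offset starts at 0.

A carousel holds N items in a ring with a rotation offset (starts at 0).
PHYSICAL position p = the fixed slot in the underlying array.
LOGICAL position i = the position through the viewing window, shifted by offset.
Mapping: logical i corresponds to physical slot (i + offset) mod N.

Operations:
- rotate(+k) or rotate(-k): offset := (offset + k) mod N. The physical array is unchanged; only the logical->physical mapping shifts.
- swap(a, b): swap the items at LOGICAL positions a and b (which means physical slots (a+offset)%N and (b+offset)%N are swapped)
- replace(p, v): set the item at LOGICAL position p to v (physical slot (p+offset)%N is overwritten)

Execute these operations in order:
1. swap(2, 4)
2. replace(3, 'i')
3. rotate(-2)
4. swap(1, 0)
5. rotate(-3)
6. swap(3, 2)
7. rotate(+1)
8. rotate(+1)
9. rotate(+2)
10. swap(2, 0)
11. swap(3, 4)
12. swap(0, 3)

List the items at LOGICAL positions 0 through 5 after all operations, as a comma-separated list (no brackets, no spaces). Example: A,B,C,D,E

Answer: F,A,C,B,E,i

Derivation:
After op 1 (swap(2, 4)): offset=0, physical=[A,B,E,D,C,F], logical=[A,B,E,D,C,F]
After op 2 (replace(3, 'i')): offset=0, physical=[A,B,E,i,C,F], logical=[A,B,E,i,C,F]
After op 3 (rotate(-2)): offset=4, physical=[A,B,E,i,C,F], logical=[C,F,A,B,E,i]
After op 4 (swap(1, 0)): offset=4, physical=[A,B,E,i,F,C], logical=[F,C,A,B,E,i]
After op 5 (rotate(-3)): offset=1, physical=[A,B,E,i,F,C], logical=[B,E,i,F,C,A]
After op 6 (swap(3, 2)): offset=1, physical=[A,B,E,F,i,C], logical=[B,E,F,i,C,A]
After op 7 (rotate(+1)): offset=2, physical=[A,B,E,F,i,C], logical=[E,F,i,C,A,B]
After op 8 (rotate(+1)): offset=3, physical=[A,B,E,F,i,C], logical=[F,i,C,A,B,E]
After op 9 (rotate(+2)): offset=5, physical=[A,B,E,F,i,C], logical=[C,A,B,E,F,i]
After op 10 (swap(2, 0)): offset=5, physical=[A,C,E,F,i,B], logical=[B,A,C,E,F,i]
After op 11 (swap(3, 4)): offset=5, physical=[A,C,F,E,i,B], logical=[B,A,C,F,E,i]
After op 12 (swap(0, 3)): offset=5, physical=[A,C,B,E,i,F], logical=[F,A,C,B,E,i]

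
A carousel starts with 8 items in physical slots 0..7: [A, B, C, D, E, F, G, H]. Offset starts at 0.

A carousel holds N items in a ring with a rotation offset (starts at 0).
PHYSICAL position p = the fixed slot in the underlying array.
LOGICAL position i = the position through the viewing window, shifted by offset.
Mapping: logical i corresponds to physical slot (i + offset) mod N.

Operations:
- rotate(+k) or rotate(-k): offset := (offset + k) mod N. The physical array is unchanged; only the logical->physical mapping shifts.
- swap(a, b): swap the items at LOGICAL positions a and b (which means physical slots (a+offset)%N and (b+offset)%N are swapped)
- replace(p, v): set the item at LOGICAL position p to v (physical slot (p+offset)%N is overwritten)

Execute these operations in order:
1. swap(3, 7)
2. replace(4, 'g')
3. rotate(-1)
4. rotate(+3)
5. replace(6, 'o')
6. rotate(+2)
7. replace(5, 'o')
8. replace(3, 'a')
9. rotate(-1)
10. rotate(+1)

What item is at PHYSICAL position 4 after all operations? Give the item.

Answer: g

Derivation:
After op 1 (swap(3, 7)): offset=0, physical=[A,B,C,H,E,F,G,D], logical=[A,B,C,H,E,F,G,D]
After op 2 (replace(4, 'g')): offset=0, physical=[A,B,C,H,g,F,G,D], logical=[A,B,C,H,g,F,G,D]
After op 3 (rotate(-1)): offset=7, physical=[A,B,C,H,g,F,G,D], logical=[D,A,B,C,H,g,F,G]
After op 4 (rotate(+3)): offset=2, physical=[A,B,C,H,g,F,G,D], logical=[C,H,g,F,G,D,A,B]
After op 5 (replace(6, 'o')): offset=2, physical=[o,B,C,H,g,F,G,D], logical=[C,H,g,F,G,D,o,B]
After op 6 (rotate(+2)): offset=4, physical=[o,B,C,H,g,F,G,D], logical=[g,F,G,D,o,B,C,H]
After op 7 (replace(5, 'o')): offset=4, physical=[o,o,C,H,g,F,G,D], logical=[g,F,G,D,o,o,C,H]
After op 8 (replace(3, 'a')): offset=4, physical=[o,o,C,H,g,F,G,a], logical=[g,F,G,a,o,o,C,H]
After op 9 (rotate(-1)): offset=3, physical=[o,o,C,H,g,F,G,a], logical=[H,g,F,G,a,o,o,C]
After op 10 (rotate(+1)): offset=4, physical=[o,o,C,H,g,F,G,a], logical=[g,F,G,a,o,o,C,H]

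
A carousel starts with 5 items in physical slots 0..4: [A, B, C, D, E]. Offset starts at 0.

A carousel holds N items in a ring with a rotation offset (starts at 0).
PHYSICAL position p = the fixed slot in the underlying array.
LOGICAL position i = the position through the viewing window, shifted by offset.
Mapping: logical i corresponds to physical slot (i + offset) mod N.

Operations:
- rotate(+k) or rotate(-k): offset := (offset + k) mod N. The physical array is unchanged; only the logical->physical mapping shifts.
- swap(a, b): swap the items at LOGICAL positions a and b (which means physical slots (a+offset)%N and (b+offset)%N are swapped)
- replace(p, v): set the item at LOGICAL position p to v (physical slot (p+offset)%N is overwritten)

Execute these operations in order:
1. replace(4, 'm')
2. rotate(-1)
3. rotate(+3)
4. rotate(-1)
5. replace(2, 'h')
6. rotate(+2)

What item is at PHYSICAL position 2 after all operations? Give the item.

After op 1 (replace(4, 'm')): offset=0, physical=[A,B,C,D,m], logical=[A,B,C,D,m]
After op 2 (rotate(-1)): offset=4, physical=[A,B,C,D,m], logical=[m,A,B,C,D]
After op 3 (rotate(+3)): offset=2, physical=[A,B,C,D,m], logical=[C,D,m,A,B]
After op 4 (rotate(-1)): offset=1, physical=[A,B,C,D,m], logical=[B,C,D,m,A]
After op 5 (replace(2, 'h')): offset=1, physical=[A,B,C,h,m], logical=[B,C,h,m,A]
After op 6 (rotate(+2)): offset=3, physical=[A,B,C,h,m], logical=[h,m,A,B,C]

Answer: C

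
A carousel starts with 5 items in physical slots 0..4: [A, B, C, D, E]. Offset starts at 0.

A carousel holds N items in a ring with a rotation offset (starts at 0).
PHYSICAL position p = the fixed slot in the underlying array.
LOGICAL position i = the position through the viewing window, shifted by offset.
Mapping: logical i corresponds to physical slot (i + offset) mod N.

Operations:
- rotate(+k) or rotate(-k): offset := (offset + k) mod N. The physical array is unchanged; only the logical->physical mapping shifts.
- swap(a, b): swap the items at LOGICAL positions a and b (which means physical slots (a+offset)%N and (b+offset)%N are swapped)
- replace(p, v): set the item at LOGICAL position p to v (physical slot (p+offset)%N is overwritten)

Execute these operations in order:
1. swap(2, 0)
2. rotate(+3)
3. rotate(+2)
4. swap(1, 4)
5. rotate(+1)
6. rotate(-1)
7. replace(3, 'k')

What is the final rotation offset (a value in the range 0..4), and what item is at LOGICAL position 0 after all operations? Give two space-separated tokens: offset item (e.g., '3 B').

After op 1 (swap(2, 0)): offset=0, physical=[C,B,A,D,E], logical=[C,B,A,D,E]
After op 2 (rotate(+3)): offset=3, physical=[C,B,A,D,E], logical=[D,E,C,B,A]
After op 3 (rotate(+2)): offset=0, physical=[C,B,A,D,E], logical=[C,B,A,D,E]
After op 4 (swap(1, 4)): offset=0, physical=[C,E,A,D,B], logical=[C,E,A,D,B]
After op 5 (rotate(+1)): offset=1, physical=[C,E,A,D,B], logical=[E,A,D,B,C]
After op 6 (rotate(-1)): offset=0, physical=[C,E,A,D,B], logical=[C,E,A,D,B]
After op 7 (replace(3, 'k')): offset=0, physical=[C,E,A,k,B], logical=[C,E,A,k,B]

Answer: 0 C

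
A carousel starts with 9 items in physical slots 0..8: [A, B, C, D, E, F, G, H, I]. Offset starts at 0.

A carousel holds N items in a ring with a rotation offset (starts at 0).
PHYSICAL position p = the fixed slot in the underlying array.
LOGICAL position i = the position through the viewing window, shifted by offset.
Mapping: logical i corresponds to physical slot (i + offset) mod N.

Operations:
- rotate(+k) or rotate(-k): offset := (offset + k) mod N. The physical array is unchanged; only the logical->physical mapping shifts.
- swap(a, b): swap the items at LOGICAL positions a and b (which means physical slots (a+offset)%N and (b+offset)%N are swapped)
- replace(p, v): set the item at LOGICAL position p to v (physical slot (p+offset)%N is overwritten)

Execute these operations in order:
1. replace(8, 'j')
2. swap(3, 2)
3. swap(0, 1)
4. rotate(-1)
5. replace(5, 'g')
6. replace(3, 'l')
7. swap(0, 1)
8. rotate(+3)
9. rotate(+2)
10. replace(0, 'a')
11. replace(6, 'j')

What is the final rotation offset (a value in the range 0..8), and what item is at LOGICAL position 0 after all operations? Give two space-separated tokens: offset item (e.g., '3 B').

After op 1 (replace(8, 'j')): offset=0, physical=[A,B,C,D,E,F,G,H,j], logical=[A,B,C,D,E,F,G,H,j]
After op 2 (swap(3, 2)): offset=0, physical=[A,B,D,C,E,F,G,H,j], logical=[A,B,D,C,E,F,G,H,j]
After op 3 (swap(0, 1)): offset=0, physical=[B,A,D,C,E,F,G,H,j], logical=[B,A,D,C,E,F,G,H,j]
After op 4 (rotate(-1)): offset=8, physical=[B,A,D,C,E,F,G,H,j], logical=[j,B,A,D,C,E,F,G,H]
After op 5 (replace(5, 'g')): offset=8, physical=[B,A,D,C,g,F,G,H,j], logical=[j,B,A,D,C,g,F,G,H]
After op 6 (replace(3, 'l')): offset=8, physical=[B,A,l,C,g,F,G,H,j], logical=[j,B,A,l,C,g,F,G,H]
After op 7 (swap(0, 1)): offset=8, physical=[j,A,l,C,g,F,G,H,B], logical=[B,j,A,l,C,g,F,G,H]
After op 8 (rotate(+3)): offset=2, physical=[j,A,l,C,g,F,G,H,B], logical=[l,C,g,F,G,H,B,j,A]
After op 9 (rotate(+2)): offset=4, physical=[j,A,l,C,g,F,G,H,B], logical=[g,F,G,H,B,j,A,l,C]
After op 10 (replace(0, 'a')): offset=4, physical=[j,A,l,C,a,F,G,H,B], logical=[a,F,G,H,B,j,A,l,C]
After op 11 (replace(6, 'j')): offset=4, physical=[j,j,l,C,a,F,G,H,B], logical=[a,F,G,H,B,j,j,l,C]

Answer: 4 a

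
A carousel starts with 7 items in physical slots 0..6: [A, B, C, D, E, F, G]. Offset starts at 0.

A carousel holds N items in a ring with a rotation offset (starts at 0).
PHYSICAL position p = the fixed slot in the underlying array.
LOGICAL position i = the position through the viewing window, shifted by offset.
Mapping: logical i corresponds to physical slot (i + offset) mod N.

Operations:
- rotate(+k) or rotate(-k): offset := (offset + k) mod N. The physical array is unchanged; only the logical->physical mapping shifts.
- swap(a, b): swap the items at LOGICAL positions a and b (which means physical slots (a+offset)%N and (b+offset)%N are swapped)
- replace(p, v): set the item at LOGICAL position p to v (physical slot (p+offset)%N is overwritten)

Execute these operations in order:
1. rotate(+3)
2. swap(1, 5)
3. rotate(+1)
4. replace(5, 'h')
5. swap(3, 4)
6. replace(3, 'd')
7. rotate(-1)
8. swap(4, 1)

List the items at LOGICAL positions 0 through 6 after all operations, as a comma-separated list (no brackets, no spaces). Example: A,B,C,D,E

Answer: D,d,F,G,B,A,h

Derivation:
After op 1 (rotate(+3)): offset=3, physical=[A,B,C,D,E,F,G], logical=[D,E,F,G,A,B,C]
After op 2 (swap(1, 5)): offset=3, physical=[A,E,C,D,B,F,G], logical=[D,B,F,G,A,E,C]
After op 3 (rotate(+1)): offset=4, physical=[A,E,C,D,B,F,G], logical=[B,F,G,A,E,C,D]
After op 4 (replace(5, 'h')): offset=4, physical=[A,E,h,D,B,F,G], logical=[B,F,G,A,E,h,D]
After op 5 (swap(3, 4)): offset=4, physical=[E,A,h,D,B,F,G], logical=[B,F,G,E,A,h,D]
After op 6 (replace(3, 'd')): offset=4, physical=[d,A,h,D,B,F,G], logical=[B,F,G,d,A,h,D]
After op 7 (rotate(-1)): offset=3, physical=[d,A,h,D,B,F,G], logical=[D,B,F,G,d,A,h]
After op 8 (swap(4, 1)): offset=3, physical=[B,A,h,D,d,F,G], logical=[D,d,F,G,B,A,h]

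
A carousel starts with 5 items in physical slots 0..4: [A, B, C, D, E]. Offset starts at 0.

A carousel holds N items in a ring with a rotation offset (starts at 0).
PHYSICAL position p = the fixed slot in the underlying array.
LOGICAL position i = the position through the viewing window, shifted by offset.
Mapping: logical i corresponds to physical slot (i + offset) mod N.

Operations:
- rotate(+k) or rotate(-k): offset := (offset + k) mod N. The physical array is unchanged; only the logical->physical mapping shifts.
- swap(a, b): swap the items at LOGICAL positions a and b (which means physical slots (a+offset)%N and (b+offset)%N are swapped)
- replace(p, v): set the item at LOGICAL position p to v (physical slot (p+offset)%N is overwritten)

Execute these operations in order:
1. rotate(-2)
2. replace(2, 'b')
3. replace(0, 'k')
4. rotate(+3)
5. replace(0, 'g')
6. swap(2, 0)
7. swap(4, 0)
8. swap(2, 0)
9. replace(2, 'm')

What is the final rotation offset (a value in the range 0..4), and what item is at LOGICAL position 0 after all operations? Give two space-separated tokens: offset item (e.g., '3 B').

Answer: 1 g

Derivation:
After op 1 (rotate(-2)): offset=3, physical=[A,B,C,D,E], logical=[D,E,A,B,C]
After op 2 (replace(2, 'b')): offset=3, physical=[b,B,C,D,E], logical=[D,E,b,B,C]
After op 3 (replace(0, 'k')): offset=3, physical=[b,B,C,k,E], logical=[k,E,b,B,C]
After op 4 (rotate(+3)): offset=1, physical=[b,B,C,k,E], logical=[B,C,k,E,b]
After op 5 (replace(0, 'g')): offset=1, physical=[b,g,C,k,E], logical=[g,C,k,E,b]
After op 6 (swap(2, 0)): offset=1, physical=[b,k,C,g,E], logical=[k,C,g,E,b]
After op 7 (swap(4, 0)): offset=1, physical=[k,b,C,g,E], logical=[b,C,g,E,k]
After op 8 (swap(2, 0)): offset=1, physical=[k,g,C,b,E], logical=[g,C,b,E,k]
After op 9 (replace(2, 'm')): offset=1, physical=[k,g,C,m,E], logical=[g,C,m,E,k]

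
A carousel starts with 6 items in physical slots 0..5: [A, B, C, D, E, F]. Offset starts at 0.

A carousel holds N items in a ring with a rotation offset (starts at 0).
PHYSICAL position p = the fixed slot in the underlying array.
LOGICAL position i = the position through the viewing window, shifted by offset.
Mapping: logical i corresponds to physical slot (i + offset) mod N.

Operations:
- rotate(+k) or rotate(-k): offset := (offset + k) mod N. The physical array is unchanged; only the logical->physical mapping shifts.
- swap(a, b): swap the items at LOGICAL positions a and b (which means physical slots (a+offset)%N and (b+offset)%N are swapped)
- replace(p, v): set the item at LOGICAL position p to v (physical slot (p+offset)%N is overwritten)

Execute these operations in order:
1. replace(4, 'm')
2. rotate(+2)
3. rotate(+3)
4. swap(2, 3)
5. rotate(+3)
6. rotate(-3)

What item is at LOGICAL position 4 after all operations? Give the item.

Answer: D

Derivation:
After op 1 (replace(4, 'm')): offset=0, physical=[A,B,C,D,m,F], logical=[A,B,C,D,m,F]
After op 2 (rotate(+2)): offset=2, physical=[A,B,C,D,m,F], logical=[C,D,m,F,A,B]
After op 3 (rotate(+3)): offset=5, physical=[A,B,C,D,m,F], logical=[F,A,B,C,D,m]
After op 4 (swap(2, 3)): offset=5, physical=[A,C,B,D,m,F], logical=[F,A,C,B,D,m]
After op 5 (rotate(+3)): offset=2, physical=[A,C,B,D,m,F], logical=[B,D,m,F,A,C]
After op 6 (rotate(-3)): offset=5, physical=[A,C,B,D,m,F], logical=[F,A,C,B,D,m]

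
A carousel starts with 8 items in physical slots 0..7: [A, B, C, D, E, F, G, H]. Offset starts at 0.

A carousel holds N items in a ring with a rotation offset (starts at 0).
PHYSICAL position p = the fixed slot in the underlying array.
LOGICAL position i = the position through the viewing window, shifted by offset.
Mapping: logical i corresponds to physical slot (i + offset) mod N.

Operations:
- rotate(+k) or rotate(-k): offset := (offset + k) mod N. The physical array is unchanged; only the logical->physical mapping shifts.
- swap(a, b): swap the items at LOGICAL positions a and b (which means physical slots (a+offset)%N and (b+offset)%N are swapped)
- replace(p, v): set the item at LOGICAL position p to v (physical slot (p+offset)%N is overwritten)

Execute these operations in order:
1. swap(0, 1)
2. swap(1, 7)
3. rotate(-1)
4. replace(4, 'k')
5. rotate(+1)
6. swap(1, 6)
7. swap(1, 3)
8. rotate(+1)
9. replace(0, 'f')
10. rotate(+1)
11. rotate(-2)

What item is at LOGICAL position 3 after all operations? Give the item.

Answer: G

Derivation:
After op 1 (swap(0, 1)): offset=0, physical=[B,A,C,D,E,F,G,H], logical=[B,A,C,D,E,F,G,H]
After op 2 (swap(1, 7)): offset=0, physical=[B,H,C,D,E,F,G,A], logical=[B,H,C,D,E,F,G,A]
After op 3 (rotate(-1)): offset=7, physical=[B,H,C,D,E,F,G,A], logical=[A,B,H,C,D,E,F,G]
After op 4 (replace(4, 'k')): offset=7, physical=[B,H,C,k,E,F,G,A], logical=[A,B,H,C,k,E,F,G]
After op 5 (rotate(+1)): offset=0, physical=[B,H,C,k,E,F,G,A], logical=[B,H,C,k,E,F,G,A]
After op 6 (swap(1, 6)): offset=0, physical=[B,G,C,k,E,F,H,A], logical=[B,G,C,k,E,F,H,A]
After op 7 (swap(1, 3)): offset=0, physical=[B,k,C,G,E,F,H,A], logical=[B,k,C,G,E,F,H,A]
After op 8 (rotate(+1)): offset=1, physical=[B,k,C,G,E,F,H,A], logical=[k,C,G,E,F,H,A,B]
After op 9 (replace(0, 'f')): offset=1, physical=[B,f,C,G,E,F,H,A], logical=[f,C,G,E,F,H,A,B]
After op 10 (rotate(+1)): offset=2, physical=[B,f,C,G,E,F,H,A], logical=[C,G,E,F,H,A,B,f]
After op 11 (rotate(-2)): offset=0, physical=[B,f,C,G,E,F,H,A], logical=[B,f,C,G,E,F,H,A]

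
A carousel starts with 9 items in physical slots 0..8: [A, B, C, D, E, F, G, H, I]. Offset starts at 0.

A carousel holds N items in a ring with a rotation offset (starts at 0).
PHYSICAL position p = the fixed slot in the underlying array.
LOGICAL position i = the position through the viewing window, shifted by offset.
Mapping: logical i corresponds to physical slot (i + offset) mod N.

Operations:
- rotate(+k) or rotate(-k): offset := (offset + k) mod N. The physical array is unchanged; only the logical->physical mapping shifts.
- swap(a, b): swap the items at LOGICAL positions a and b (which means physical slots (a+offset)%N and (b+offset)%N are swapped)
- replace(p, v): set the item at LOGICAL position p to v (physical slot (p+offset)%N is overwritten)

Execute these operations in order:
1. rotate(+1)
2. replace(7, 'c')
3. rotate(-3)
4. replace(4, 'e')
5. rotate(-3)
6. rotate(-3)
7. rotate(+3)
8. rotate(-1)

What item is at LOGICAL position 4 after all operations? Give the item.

After op 1 (rotate(+1)): offset=1, physical=[A,B,C,D,E,F,G,H,I], logical=[B,C,D,E,F,G,H,I,A]
After op 2 (replace(7, 'c')): offset=1, physical=[A,B,C,D,E,F,G,H,c], logical=[B,C,D,E,F,G,H,c,A]
After op 3 (rotate(-3)): offset=7, physical=[A,B,C,D,E,F,G,H,c], logical=[H,c,A,B,C,D,E,F,G]
After op 4 (replace(4, 'e')): offset=7, physical=[A,B,e,D,E,F,G,H,c], logical=[H,c,A,B,e,D,E,F,G]
After op 5 (rotate(-3)): offset=4, physical=[A,B,e,D,E,F,G,H,c], logical=[E,F,G,H,c,A,B,e,D]
After op 6 (rotate(-3)): offset=1, physical=[A,B,e,D,E,F,G,H,c], logical=[B,e,D,E,F,G,H,c,A]
After op 7 (rotate(+3)): offset=4, physical=[A,B,e,D,E,F,G,H,c], logical=[E,F,G,H,c,A,B,e,D]
After op 8 (rotate(-1)): offset=3, physical=[A,B,e,D,E,F,G,H,c], logical=[D,E,F,G,H,c,A,B,e]

Answer: H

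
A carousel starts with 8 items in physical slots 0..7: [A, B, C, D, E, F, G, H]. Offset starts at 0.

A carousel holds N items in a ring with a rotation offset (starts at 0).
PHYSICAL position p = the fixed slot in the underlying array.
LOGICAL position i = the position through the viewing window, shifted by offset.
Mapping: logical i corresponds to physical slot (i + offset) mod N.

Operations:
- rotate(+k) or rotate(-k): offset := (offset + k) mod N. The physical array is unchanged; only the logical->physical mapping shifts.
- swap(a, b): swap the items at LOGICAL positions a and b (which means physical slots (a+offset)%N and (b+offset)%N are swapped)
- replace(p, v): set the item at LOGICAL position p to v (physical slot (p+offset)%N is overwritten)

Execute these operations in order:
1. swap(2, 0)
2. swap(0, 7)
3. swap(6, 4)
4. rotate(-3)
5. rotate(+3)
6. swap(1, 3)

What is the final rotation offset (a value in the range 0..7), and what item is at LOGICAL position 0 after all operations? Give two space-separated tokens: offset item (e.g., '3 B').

Answer: 0 H

Derivation:
After op 1 (swap(2, 0)): offset=0, physical=[C,B,A,D,E,F,G,H], logical=[C,B,A,D,E,F,G,H]
After op 2 (swap(0, 7)): offset=0, physical=[H,B,A,D,E,F,G,C], logical=[H,B,A,D,E,F,G,C]
After op 3 (swap(6, 4)): offset=0, physical=[H,B,A,D,G,F,E,C], logical=[H,B,A,D,G,F,E,C]
After op 4 (rotate(-3)): offset=5, physical=[H,B,A,D,G,F,E,C], logical=[F,E,C,H,B,A,D,G]
After op 5 (rotate(+3)): offset=0, physical=[H,B,A,D,G,F,E,C], logical=[H,B,A,D,G,F,E,C]
After op 6 (swap(1, 3)): offset=0, physical=[H,D,A,B,G,F,E,C], logical=[H,D,A,B,G,F,E,C]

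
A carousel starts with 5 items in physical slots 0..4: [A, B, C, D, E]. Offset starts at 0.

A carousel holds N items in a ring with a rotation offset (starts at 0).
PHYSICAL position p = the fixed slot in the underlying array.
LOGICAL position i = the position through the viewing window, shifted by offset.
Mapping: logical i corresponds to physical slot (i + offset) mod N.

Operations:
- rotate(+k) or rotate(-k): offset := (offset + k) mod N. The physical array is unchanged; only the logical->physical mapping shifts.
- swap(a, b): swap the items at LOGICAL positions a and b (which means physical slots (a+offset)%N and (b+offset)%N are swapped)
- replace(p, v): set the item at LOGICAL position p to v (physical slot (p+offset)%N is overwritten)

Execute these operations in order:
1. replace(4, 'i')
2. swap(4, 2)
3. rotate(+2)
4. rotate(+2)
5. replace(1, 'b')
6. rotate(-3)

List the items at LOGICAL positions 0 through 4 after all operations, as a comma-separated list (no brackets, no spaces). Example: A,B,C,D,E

After op 1 (replace(4, 'i')): offset=0, physical=[A,B,C,D,i], logical=[A,B,C,D,i]
After op 2 (swap(4, 2)): offset=0, physical=[A,B,i,D,C], logical=[A,B,i,D,C]
After op 3 (rotate(+2)): offset=2, physical=[A,B,i,D,C], logical=[i,D,C,A,B]
After op 4 (rotate(+2)): offset=4, physical=[A,B,i,D,C], logical=[C,A,B,i,D]
After op 5 (replace(1, 'b')): offset=4, physical=[b,B,i,D,C], logical=[C,b,B,i,D]
After op 6 (rotate(-3)): offset=1, physical=[b,B,i,D,C], logical=[B,i,D,C,b]

Answer: B,i,D,C,b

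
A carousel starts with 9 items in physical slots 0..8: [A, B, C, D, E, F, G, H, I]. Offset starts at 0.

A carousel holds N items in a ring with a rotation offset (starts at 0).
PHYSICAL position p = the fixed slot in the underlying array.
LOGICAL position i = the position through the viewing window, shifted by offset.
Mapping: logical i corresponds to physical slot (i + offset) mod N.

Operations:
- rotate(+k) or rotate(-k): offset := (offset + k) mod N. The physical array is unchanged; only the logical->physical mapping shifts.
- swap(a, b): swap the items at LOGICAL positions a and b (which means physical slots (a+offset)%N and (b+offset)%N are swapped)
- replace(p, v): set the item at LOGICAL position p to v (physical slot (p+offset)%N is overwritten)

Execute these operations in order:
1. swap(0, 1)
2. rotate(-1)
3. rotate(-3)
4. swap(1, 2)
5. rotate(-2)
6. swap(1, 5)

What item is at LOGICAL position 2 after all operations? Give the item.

Answer: F

Derivation:
After op 1 (swap(0, 1)): offset=0, physical=[B,A,C,D,E,F,G,H,I], logical=[B,A,C,D,E,F,G,H,I]
After op 2 (rotate(-1)): offset=8, physical=[B,A,C,D,E,F,G,H,I], logical=[I,B,A,C,D,E,F,G,H]
After op 3 (rotate(-3)): offset=5, physical=[B,A,C,D,E,F,G,H,I], logical=[F,G,H,I,B,A,C,D,E]
After op 4 (swap(1, 2)): offset=5, physical=[B,A,C,D,E,F,H,G,I], logical=[F,H,G,I,B,A,C,D,E]
After op 5 (rotate(-2)): offset=3, physical=[B,A,C,D,E,F,H,G,I], logical=[D,E,F,H,G,I,B,A,C]
After op 6 (swap(1, 5)): offset=3, physical=[B,A,C,D,I,F,H,G,E], logical=[D,I,F,H,G,E,B,A,C]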